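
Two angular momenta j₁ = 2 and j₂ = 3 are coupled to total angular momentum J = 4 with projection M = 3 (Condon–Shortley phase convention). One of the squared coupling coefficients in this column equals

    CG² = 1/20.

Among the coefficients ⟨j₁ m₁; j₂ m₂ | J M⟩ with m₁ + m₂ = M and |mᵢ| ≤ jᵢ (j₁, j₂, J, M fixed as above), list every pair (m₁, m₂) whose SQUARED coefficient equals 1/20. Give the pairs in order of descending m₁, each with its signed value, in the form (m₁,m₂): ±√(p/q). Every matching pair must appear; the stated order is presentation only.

Admissible pairs with m₁+m₂ = M = 3: (0,3), (1,2), (2,1)
  (m₁,m₂)=(2,1): CG² = 1/2, CG = +√(1/2)
  (m₁,m₂)=(1,2): CG² = 1/20, CG = −√(1/20)   ← matches the target
  (m₁,m₂)=(0,3): CG² = 9/20, CG = −√(9/20)
Pairs with CG² = 1/20: (1,2): −√(1/20)

(1,2): −√(1/20)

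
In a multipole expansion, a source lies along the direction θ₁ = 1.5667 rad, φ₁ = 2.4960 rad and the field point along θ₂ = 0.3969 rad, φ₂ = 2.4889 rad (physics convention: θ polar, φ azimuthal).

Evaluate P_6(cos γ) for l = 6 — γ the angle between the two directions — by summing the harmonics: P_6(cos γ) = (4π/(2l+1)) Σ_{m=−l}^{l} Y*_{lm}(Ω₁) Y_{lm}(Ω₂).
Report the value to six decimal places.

Addition theorem: P_6(cos γ) = (4π/13) Σ_m Y*_{lm}(Ω₁) Y_{lm}(Ω₂), m = −6…6:
  m=-6: (-0.35933 + 0.32284j) × (-0.00115 - 0.00113j) = 0.00078 + 0.00003j  (running Σ = 0.00078 + 0.00003j)
  m=-5: (0.00683 - 0.00059j) × (0.01322 + 0.00162j) = 0.00009 + 0.00000j  (running Σ = 0.00087 + 0.00004j)
  m=-4: (0.30237 + 0.18924j) × (-0.05741 + 0.03370j) = -0.02374 - 0.00067j  (running Σ = -0.02287 - 0.00064j)
  m=-3: (-0.00286 - 0.00747j) × (0.08330 - 0.20424j) = -0.00177 - 0.00004j  (running Σ = -0.02463 - 0.00068j)
  m=-2: (0.08986 - 0.31295j) × (0.12210 + 0.44918j) = 0.15154 + 0.00215j  (running Σ = 0.12691 + 0.00148j)
  m=-1: (-0.00674 + 0.00508j) × (-0.39176 - 0.29948j) = 0.00416 + 0.00003j  (running Σ = 0.13107 + 0.00151j)
  m=0: (-0.31773 + 0.00000j) × (-0.09119 + 0.00000j) = 0.02897 + 0.00000j  (running Σ = 0.16004 + 0.00151j)
  m=1: (0.00674 + 0.00508j) × (0.39176 - 0.29948j) = 0.00416 - 0.00003j  (running Σ = 0.16420 + 0.00148j)
  m=2: (0.08986 + 0.31295j) × (0.12210 - 0.44918j) = 0.15154 - 0.00215j  (running Σ = 0.31574 - 0.00068j)
  m=3: (0.00286 - 0.00747j) × (-0.08330 - 0.20424j) = -0.00177 + 0.00004j  (running Σ = 0.31398 - 0.00064j)
  m=4: (0.30237 - 0.18924j) × (-0.05741 - 0.03370j) = -0.02374 + 0.00067j  (running Σ = 0.29024 + 0.00004j)
  m=5: (-0.00683 - 0.00059j) × (-0.01322 + 0.00162j) = 0.00009 - 0.00000j  (running Σ = 0.29033 + 0.00003j)
  m=6: (-0.35933 - 0.32284j) × (-0.00115 + 0.00113j) = 0.00078 - 0.00003j  (running Σ = 0.29111 + 0.00000j)
Σ over m = 0.29111 + 0.00000j; ×(4π/13) → 0.28140 + 0.00000j. Real part: 0.281399

0.281399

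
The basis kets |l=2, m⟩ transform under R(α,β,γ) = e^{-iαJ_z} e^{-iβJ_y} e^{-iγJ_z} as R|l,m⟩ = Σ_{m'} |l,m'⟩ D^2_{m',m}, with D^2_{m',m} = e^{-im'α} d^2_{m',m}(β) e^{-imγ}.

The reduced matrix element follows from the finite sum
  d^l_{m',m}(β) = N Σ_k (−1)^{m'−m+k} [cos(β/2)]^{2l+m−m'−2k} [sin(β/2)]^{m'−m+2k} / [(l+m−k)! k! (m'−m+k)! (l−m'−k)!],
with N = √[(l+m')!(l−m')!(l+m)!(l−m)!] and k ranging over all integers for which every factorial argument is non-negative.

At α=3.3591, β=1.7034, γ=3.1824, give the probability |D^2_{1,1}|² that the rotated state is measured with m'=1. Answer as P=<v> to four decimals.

P=0.3010

D^2_{1,1}(3.3591,1.7034,3.1824) = e^{-i·1·3.3591}·d^2_{1,1}(1.7034)·e^{-i·1·3.1824}. Compute d first:
With c≡cos(β/2)=0.658705 and s≡sin(β/2)=0.752401, N=[6·1·6·1]^{1/2}=6.000000
k∈{0,1} keeps every argument non-negative
  k=0: (−1)^0·6.0000/(6)·0.6587^4·0.7524^0 = +0.188263
  k=1: (−1)^1·6.0000/(2)·0.6587^2·0.7524^2 = -0.736889
d^2_{1,1}(1.7034) = +0.188263 -0.736889 = -0.548627
|D^2_{1,1}|² = |d^2_{1,1}(β)|² = (-0.548627)² = 0.300991 (the z-rotation phases have unit modulus)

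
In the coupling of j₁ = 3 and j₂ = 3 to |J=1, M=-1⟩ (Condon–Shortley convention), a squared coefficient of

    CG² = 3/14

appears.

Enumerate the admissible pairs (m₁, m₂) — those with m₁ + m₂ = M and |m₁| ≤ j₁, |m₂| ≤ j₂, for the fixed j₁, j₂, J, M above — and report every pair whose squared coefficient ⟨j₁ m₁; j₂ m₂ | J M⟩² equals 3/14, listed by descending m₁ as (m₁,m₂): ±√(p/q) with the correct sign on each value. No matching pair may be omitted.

Admissible pairs with m₁+m₂ = M = -1: (-3,2), (-2,1), (-1,0), (0,-1), (1,-2), (2,-3)
  (m₁,m₂)=(2,-3): CG² = 3/28, CG = +√(3/28)
  (m₁,m₂)=(1,-2): CG² = 5/28, CG = −√(5/28)
  (m₁,m₂)=(0,-1): CG² = 3/14, CG = +√(3/14)   ← matches the target
  (m₁,m₂)=(-1,0): CG² = 3/14, CG = −√(3/14)   ← matches the target
  (m₁,m₂)=(-2,1): CG² = 5/28, CG = +√(5/28)
  (m₁,m₂)=(-3,2): CG² = 3/28, CG = −√(3/28)
Pairs with CG² = 3/14: (0,-1): +√(3/14); (-1,0): −√(3/14)

(0,-1): +√(3/14); (-1,0): −√(3/14)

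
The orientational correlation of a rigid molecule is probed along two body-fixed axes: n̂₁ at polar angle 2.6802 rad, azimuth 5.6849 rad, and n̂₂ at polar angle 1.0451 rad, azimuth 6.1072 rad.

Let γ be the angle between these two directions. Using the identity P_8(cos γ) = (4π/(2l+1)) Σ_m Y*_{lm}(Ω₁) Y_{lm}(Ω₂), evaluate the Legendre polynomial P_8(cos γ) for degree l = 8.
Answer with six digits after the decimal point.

0.183654

Summing Y*_{l m}(θ₁,φ₁)·Y_{l m}(θ₂,φ₂) over m ∈ [−8, 8]; prefactor 4π/(2·8+1) = 0.739198:
  m=-8: (0.000059, 0.000793) × (0.026196, 0.159370) = (-0.000125, 0.000030)  (running Σ = (-0.000125, 0.000030))
  m=-7: (0.003204, -0.005539) × (0.124601, 0.353480) = (0.002357, 0.000442)  (running Σ = (0.002232, 0.000472))
  m=-6: (-0.029126, 0.014002) × (0.215604, 0.381068) = (-0.011615, -0.008080)  (running Σ = (-0.009383, -0.007608))
  m=-5: (0.113655, 0.017197) × (0.097857, 0.118356) = (0.009087, 0.015135)  (running Σ = (-0.000296, 0.007527))
  m=-4: (-0.213647, -0.198416) × (-0.205771, -0.174710) = (0.009297, 0.078155)  (running Σ = (0.009001, 0.085681))
  m=-3: (0.110798, 0.486201) × (-0.263217, -0.153502) = (0.045469, -0.144984)  (running Σ = (0.054469, -0.059303))
  m=-2: (0.169158, -0.430722) × (0.119042, 0.043720) = (0.038968, -0.043878)  (running Σ = (0.093437, -0.103181))
  m=-1: (0.032417, -0.022096) × (0.325934, 0.057959) = (0.011847, -0.005323)  (running Σ = (0.105284, -0.108504))
  m=0: (-0.474874, -0.000000) × (-0.079774, 0.000000) = (0.037883, 0.000000)  (running Σ = (0.143167, -0.108504))
  m=1: (-0.032417, -0.022096) × (-0.325934, 0.057959) = (0.011847, 0.005323)  (running Σ = (0.155013, -0.103181))
  m=2: (0.169158, 0.430722) × (0.119042, -0.043720) = (0.038968, 0.043878)  (running Σ = (0.193981, -0.059303))
  m=3: (-0.110798, 0.486201) × (0.263217, -0.153502) = (0.045469, 0.144984)  (running Σ = (0.239450, 0.085681))
  m=4: (-0.213647, 0.198416) × (-0.205771, 0.174710) = (0.009297, -0.078155)  (running Σ = (0.248747, 0.007527))
  m=5: (-0.113655, 0.017197) × (-0.097857, 0.118356) = (0.009087, -0.015135)  (running Σ = (0.257834, -0.007608))
  m=6: (-0.029126, -0.014002) × (0.215604, -0.381068) = (-0.011615, 0.008080)  (running Σ = (0.246218, 0.000472))
  m=7: (-0.003204, -0.005539) × (-0.124601, 0.353480) = (0.002357, -0.000442)  (running Σ = (0.248576, 0.000030))
  m=8: (0.000059, -0.000793) × (0.026196, -0.159370) = (-0.000125, -0.000030)  (running Σ = (0.248451, 0.000000))
Σ over m = (0.248451, 0.000000); ×(4π/17) → (0.183654, 0.000000). Real part: 0.183654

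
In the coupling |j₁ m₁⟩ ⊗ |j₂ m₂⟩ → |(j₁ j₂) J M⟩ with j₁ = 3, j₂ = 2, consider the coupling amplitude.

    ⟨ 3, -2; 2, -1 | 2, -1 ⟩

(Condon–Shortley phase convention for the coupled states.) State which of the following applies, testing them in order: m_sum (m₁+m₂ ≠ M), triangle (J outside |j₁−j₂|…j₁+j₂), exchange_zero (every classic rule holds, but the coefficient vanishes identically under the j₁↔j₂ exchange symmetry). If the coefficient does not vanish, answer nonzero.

m_sum

m-sum: m₁+m₂ = -2+(-1) = -3, M = -1  ✗ ⇒ coefficient is 0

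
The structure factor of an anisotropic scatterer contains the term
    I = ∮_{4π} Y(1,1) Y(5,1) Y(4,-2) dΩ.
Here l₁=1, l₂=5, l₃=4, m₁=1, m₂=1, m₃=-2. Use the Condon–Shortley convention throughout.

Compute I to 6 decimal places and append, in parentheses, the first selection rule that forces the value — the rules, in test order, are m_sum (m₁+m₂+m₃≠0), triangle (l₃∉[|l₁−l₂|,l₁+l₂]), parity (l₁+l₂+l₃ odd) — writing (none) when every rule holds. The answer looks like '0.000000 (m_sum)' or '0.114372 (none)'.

-0.120286 (none)

m-sum 0 ✓  L=10 even ✓  4≤4≤6 ✓
Π(2lᵢ+1) = 3×11×9 = 297
triangle coeff Δ(1,5,4) = 1/495
Σ_t [1,1]: t=1:−1/576 = -1/576
(3j)²=5/99 [(1 5 4; 0 0 0)], sign=-1
Σ_t [0,0]: t=0:+1/2880 = 1/2880
(3j)²=2/165 [(1 5 4; 1 1 -2)], sign=+1
⇒ 4πI² = 2/11
I = (-1)√(2/11/(4π)) = -0.12028562
No selection rule forces the value: the integral is nonzero (none).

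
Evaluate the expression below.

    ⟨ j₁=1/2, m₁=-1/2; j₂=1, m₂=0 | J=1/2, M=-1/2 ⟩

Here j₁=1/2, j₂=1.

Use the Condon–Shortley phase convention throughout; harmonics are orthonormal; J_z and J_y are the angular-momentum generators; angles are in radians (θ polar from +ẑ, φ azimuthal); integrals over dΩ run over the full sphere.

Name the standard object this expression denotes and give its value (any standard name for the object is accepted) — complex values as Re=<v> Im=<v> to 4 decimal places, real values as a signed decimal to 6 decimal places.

Clebsch–Gordan coefficient, −√(1/3) ≈ -0.577350

This is a Clebsch–Gordan (vector-coupling) coefficient.
triangle: 1!*0!*1!/3! = 1/6
(j±m)!: 0!*1!*1!*1!*0!*1! = 1
prefactor² = (2J+1)*Δ*N² = 1/3
  k=1: −1/(1!*0!*0!*0!*0!*1!) = -1
Σ = -1  ⇒  CG² = 1/3*(-1)² = 1/3
CG = −√(1/3) = -0.577350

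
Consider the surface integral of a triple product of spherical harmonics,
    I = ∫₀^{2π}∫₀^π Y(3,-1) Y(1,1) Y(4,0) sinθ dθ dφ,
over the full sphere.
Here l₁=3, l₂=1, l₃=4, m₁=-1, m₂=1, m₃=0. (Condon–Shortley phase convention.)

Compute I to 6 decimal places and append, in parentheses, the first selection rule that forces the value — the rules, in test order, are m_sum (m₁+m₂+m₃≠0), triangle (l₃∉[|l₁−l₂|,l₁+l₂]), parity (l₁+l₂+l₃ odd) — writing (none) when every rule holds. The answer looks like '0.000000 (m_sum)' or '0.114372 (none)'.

Checks pass: Σm=0; 8 even; l₃=4∈[2,4].
(2·3+1)(2·1+1)(2·4+1) = 189
Δ: 0! 6! 2! / 9! → 1/252
sum: t=0:+1/36 = 1/36
3j²(3 1 4; 0 0 0) = Δ·Π!·Σ² = 4/63  (sign +1)
sum: t=0:+1/96 = 1/96
3j²(3 1 4; -1 1 0) = Δ·Π!·Σ² = 1/42  (sign +1)
combine: 4πI² = 189·4/63·1/42 = 2/7
take √, sign +1: I = 0.15078601
No selection rule forces the value: the integral is nonzero (none).

0.150786 (none)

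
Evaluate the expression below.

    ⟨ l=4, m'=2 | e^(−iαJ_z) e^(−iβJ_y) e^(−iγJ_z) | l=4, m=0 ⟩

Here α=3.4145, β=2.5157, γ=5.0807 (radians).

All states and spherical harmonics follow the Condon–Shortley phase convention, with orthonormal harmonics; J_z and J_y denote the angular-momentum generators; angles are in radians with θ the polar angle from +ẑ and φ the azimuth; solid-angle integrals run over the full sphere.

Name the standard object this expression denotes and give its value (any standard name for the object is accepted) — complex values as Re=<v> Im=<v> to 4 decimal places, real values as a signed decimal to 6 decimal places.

Wigner D-matrix element, Re=0.4171 Im=-0.2534

This is a Wigner D-matrix element — the rotation-matrix element ⟨l m'| R(α,β,γ) |l m⟩ in the angular-momentum basis.
First d^4_{2,0}(β=2.5157), then the phase factors e^{-i(2)α} and e^{-i(0)γ}:
c=cos(2.515700/2)=0.307863, s=sin(2.515700/2)=0.951431; N=√[720·2·24·24]=910.735966
k∈{0,1,2} keeps every argument non-negative
  k=0: (−1)^2·910.7360/(96)·0.3079^6·0.9514^2 = +0.007312
  k=1: (−1)^3·910.7360/(36)·0.3079^4·0.9514^4 = -0.186221
  k=2: (−1)^4·910.7360/(96)·0.3079^2·0.9514^6 = +0.666960
d^4_{2,0}(2.5157) = +0.007312 -0.186221 +0.666960 = +0.488050
Phases: e^{-i·(2)·3.4145}=+0.854705-0.519115i, e^{-i·(0)·5.0807}=+1.000000+0.000000i ⇒ D=+0.417139-0.253354i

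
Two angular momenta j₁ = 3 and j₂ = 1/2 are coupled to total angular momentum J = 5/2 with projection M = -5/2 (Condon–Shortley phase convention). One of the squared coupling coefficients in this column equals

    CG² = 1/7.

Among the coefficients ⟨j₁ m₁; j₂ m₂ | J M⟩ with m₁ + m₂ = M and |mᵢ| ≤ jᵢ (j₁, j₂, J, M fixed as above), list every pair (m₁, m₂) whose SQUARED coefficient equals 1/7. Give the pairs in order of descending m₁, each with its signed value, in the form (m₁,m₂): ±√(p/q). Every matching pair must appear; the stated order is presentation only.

(-2,-1/2): +√(1/7)

Admissible pairs with m₁+m₂ = M = -5/2: (-3,1/2), (-2,-1/2)
  (m₁,m₂)=(-2,-1/2): CG² = 1/7, CG = +√(1/7)   ← matches the target
  (m₁,m₂)=(-3,1/2): CG² = 6/7, CG = −√(6/7)
Pairs with CG² = 1/7: (-2,-1/2): +√(1/7)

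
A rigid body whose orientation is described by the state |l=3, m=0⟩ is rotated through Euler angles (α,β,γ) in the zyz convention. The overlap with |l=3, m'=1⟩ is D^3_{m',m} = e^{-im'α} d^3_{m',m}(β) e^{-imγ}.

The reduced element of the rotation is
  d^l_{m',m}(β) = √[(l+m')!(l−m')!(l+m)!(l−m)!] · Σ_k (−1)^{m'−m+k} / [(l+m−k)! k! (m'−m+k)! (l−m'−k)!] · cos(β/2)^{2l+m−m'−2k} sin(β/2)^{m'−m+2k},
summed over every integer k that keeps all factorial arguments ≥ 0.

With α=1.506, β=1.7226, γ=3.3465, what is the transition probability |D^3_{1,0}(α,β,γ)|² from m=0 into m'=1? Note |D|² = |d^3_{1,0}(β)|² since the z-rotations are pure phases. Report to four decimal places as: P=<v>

P=0.1437

First d^3_{1,0}(β=1.7226), then the phase factors e^{-i(1)α} and e^{-i(0)γ}:
With c≡cos(β/2)=0.651452 and s≡sin(β/2)=0.758690, N=[24·2·6·6]^{1/2}=41.569219
The bounds max(0,m−m')=0 and min(l+m,l−m')=2 give 3 terms
  k=0: (−1)^1·41.5692/(12)·0.6515^5·0.7587^1 = -0.308366
  k=1: (−1)^2·41.5692/(4)·0.6515^3·0.7587^3 = +1.254734
  k=2: (−1)^3·41.5692/(12)·0.6515^1·0.7587^5 = -0.567277
d^3_{1,0}(1.7226) = -0.308366 +1.254734 -0.567277 = +0.379092
|D^3_{1,0}|² = |d^3_{1,0}(β)|² = (+0.379092)² = 0.143711 (the z-rotation phases have unit modulus)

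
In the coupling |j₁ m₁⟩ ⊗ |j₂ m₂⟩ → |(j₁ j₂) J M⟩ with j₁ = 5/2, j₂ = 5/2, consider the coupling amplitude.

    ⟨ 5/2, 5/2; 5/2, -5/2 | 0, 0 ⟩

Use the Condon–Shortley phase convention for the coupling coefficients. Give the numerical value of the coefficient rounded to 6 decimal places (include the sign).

+0.408248

√[1·5!0!0!/6! · 5!0!0!5!0!0!] = √(2400)
  +(−1)^0/∏(0,5,0,0,0,0)! = 1/120  (running 1/120)
⟨..|..⟩ = √(2400)·(1/120) = +0.408248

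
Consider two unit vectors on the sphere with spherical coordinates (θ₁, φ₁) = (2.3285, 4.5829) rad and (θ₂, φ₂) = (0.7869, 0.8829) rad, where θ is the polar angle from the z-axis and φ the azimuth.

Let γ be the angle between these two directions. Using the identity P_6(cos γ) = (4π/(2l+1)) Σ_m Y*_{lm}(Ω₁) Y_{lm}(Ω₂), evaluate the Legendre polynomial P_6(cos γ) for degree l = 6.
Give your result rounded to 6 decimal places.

-0.095699

Addition theorem: P_6(cos γ) = (4π/13) Σ_m Y*_{lm}(Ω₁) Y_{lm}(Ω₂), m = −6…6:
  m=-6: Y*=-0.050613+0.049764i  Y=+0.033647+0.050799i  product -0.004231-0.000897i
  m=-5: Y*=+0.140309+0.185549i  Y=-0.061764+0.201171i  product -0.045993+0.016766i
  m=-4: Y*=+0.362131-0.206361i  Y=-0.372100+0.152957i  product -0.103185+0.132177i
  m=-3: Y*=-0.142701-0.348678i  Y=-0.357357-0.191940i  product -0.015930+0.151993i
  m=-2: Y*=+0.023245-0.006158i  Y=-0.007202-0.036462i  product -0.000392-0.000803i
  m=-1: Y*=-0.048010-0.368692i  Y=-0.229451+0.279204i  product +0.113956+0.071192i
  m=+0: Y*=-0.085088-0.000000i  Y=-0.147464+0.000000i  product +0.012547+0.000000i
  m=+1: Y*=+0.048010-0.368692i  Y=+0.229451+0.279204i  product +0.113956-0.071192i
  m=+2: Y*=+0.023245+0.006158i  Y=-0.007202+0.036462i  product -0.000392+0.000803i
  m=+3: Y*=+0.142701-0.348678i  Y=+0.357357-0.191940i  product -0.015930-0.151993i
  m=+4: Y*=+0.362131+0.206361i  Y=-0.372100-0.152957i  product -0.103185-0.132177i
  m=+5: Y*=-0.140309+0.185549i  Y=+0.061764+0.201171i  product -0.045993-0.016766i
  m=+6: Y*=-0.050613-0.049764i  Y=+0.033647-0.050799i  product -0.004231+0.000897i
Accumulated sum -0.099002+0.000000i; after 4π/(2l+1) scaling, -0.095699+0.000000i ⇒ P_6 = -0.095699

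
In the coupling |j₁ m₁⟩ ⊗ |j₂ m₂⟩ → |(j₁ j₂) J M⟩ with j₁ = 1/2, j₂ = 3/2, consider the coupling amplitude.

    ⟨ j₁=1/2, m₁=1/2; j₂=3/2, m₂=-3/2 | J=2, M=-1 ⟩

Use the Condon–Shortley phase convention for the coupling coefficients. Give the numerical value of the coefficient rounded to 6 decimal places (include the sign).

+√(1/4) = +0.500000

√[5·0!1!3!/5! · 1!0!0!3!1!3!] = √(9)
  +(−1)^0/∏(0,0,0,0,1,3)! = 1/6  (running 1/6)
⟨..|..⟩ = √(9)·(1/6) = +0.500000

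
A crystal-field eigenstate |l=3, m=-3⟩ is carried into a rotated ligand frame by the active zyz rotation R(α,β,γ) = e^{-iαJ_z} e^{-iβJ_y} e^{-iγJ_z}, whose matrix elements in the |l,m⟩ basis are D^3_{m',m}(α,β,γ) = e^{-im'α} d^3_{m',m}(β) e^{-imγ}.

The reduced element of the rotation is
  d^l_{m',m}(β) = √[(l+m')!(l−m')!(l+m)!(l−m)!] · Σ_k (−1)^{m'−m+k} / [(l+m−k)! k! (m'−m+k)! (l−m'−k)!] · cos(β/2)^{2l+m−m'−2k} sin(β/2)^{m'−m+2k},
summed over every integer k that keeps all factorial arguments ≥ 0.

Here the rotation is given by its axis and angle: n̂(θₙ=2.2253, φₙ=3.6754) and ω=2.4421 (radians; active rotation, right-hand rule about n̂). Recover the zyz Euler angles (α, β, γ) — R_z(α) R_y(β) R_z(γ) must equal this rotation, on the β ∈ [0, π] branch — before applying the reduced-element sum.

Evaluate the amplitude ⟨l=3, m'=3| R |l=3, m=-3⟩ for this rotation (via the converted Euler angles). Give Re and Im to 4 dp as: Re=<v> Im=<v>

Axis–angle → zyz. n̂ = (sinθₙcosφₙ, sinθₙsinφₙ, cosθₙ) = (-0.682976, -0.403668, -0.608766), ω = 2.4421.
R = I cosω + sinω [n̂]ₓ + (1−cosω) n̂n̂ᵀ gives
  R = [+0.058206, +0.878591, +0.474015; +0.094708, -0.477538, +0.873492; +0.993802, -0.005949, -0.111005]
β = atan2(√(R₁₃²+R₂₃²), R₃₃) = 1.682031; α = atan2(R₂₃, R₁₃) mod 2π = 1.073601; γ = atan2(R₃₂, −R₃₁) mod 2π = 3.147579
Split into d^3_{3,-3}(β=1.6820) × two z-phases.
c=cos(1.682031/2)=0.666706, s=sin(1.682031/2)=0.745320; N=√[720·1·1·720]=720.000000
The bounds max(0,m−m')=0 and min(l+m,l−m')=0 give 1 term
  k=0: (−1)^6·720.0000/(720)·0.6667^0·0.7453^6 = +0.171419
d^3_{3,-3}(1.6820) = +0.171419
Phases: e^{-i·(3)·1.0736}=-0.996865+0.079126i, e^{-i·(-3)·3.1476}=-0.999839-0.017957i ⇒ D=+0.171097-0.010493i

Re=0.1711 Im=-0.0105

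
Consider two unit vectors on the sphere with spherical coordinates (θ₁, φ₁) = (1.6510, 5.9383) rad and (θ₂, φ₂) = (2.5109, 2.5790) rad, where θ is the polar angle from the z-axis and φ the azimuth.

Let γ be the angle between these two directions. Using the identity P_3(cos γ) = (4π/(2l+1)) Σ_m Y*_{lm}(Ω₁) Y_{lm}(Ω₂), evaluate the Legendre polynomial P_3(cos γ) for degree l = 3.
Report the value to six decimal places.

Term-by-term m-sum for l=3 (normalisation 4π/7 = 1.795196):
  term(m=-3) = (-0.028078, -0.021484)   from Y*(Ω₁)=(0.211078, -0.355234), Y(Ω₂)=(0.009986, -0.084975)
  term(m=-2) = (0.021172, 0.009849)   from Y*(Ω₁)=(-0.062755, 0.051770), Y(Ω₂)=(-0.123711, -0.258996)
  term(m=-1) = (0.131199, 0.029023)   from Y*(Ω₁)=(-0.293442, 0.105417), Y(Ω₂)=(-0.364530, -0.229860)
  term(m=+0) = (-0.006987, 0.000000)   from Y*(Ω₁)=(0.088735, -0.000000), Y(Ω₂)=(-0.078735, 0.000000)
  term(m=+1) = (0.131199, -0.029023)   from Y*(Ω₁)=(0.293442, 0.105417), Y(Ω₂)=(0.364530, -0.229860)
  term(m=+2) = (0.021172, -0.009849)   from Y*(Ω₁)=(-0.062755, -0.051770), Y(Ω₂)=(-0.123711, 0.258996)
  term(m=+3) = (-0.028078, 0.021484)   from Y*(Ω₁)=(-0.211078, -0.355234), Y(Ω₂)=(-0.009986, -0.084975)
Σ over m = (0.241599, 0.000000); ×(4π/7) → (0.433718, 0.000000). Real part: 0.433718

0.433718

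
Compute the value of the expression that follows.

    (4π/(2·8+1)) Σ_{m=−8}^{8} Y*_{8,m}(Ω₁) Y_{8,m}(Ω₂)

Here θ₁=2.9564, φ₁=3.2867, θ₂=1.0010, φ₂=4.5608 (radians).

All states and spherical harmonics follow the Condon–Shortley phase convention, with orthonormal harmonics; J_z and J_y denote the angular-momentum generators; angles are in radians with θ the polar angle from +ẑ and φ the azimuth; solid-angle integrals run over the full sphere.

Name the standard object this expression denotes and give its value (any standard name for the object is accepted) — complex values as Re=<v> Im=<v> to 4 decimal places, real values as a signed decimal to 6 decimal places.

This sum is the spherical-harmonic addition theorem: it equals the Legendre polynomial P_l(cos γ) of the angle γ between the two directions.
Term-by-term m-sum for l=8 (normalisation 4π/17 = 0.739198):
  [-8]  conj(Y_{8,-8})(Ω₁) = (0.000000, 0.000001) ; Y_{8,-8}(Ω₂) = (0.045643, 0.121969) ; Δ = (-0.000000, 0.000000)
  [-7]  conj(Y_{8,-7})(Ω₁) = (0.000008, 0.000012) ; Y_{8,-7}(Ω₂) = (0.291326, -0.162831) ; Δ = (0.000004, 0.000002)
  [-6]  conj(Y_{8,-6})(Ω₁) = (0.000128, 0.000151) ; Y_{8,-6}(Ω₂) = (-0.277231, -0.356279) ; Δ = (0.000019, -0.000087)
  [-5]  conj(Y_{8,-5})(Ω₁) = (0.001455, 0.001290) ; Y_{8,-5}(Ω₂) = (-0.174247, 0.184087) ; Δ = (-0.000491, 0.000043)
  [-4]  conj(Y_{8,-4})(Ω₁) = (0.011886, 0.007795) ; Y_{8,-4}(Ω₂) = (-0.148327, -0.102866) ; Δ = (-0.000961, -0.002379)
  [-3]  conj(Y_{8,-3})(Ω₁) = (0.069411, 0.032282) ; Y_{8,-3}(Ω₂) = (-0.156116, 0.319290) ; Δ = (-0.021144, 0.017123)
  [-2]  conj(Y_{8,-2})(Ω₁) = (0.276182, 0.082481) ; Y_{8,-2}(Ω₂) = (-0.003754, -0.001174) ; Δ = (-0.000940, -0.000634)
  [-1]  conj(Y_{8,-1})(Ω₁) = (0.654298, 0.095615) ; Y_{8,-1}(Ω₂) = (-0.052297, 0.342343) ; Δ = (-0.066951, 0.218994)
  [+0]  conj(Y_{8,0})(Ω₁) = (0.547750, -0.000000) ; Y_{8,0}(Ω₂) = (0.048418, 0.000000) ; Δ = (0.026521, 0.000000)
  [+1]  conj(Y_{8,1})(Ω₁) = (-0.654298, 0.095615) ; Y_{8,1}(Ω₂) = (0.052297, 0.342343) ; Δ = (-0.066951, -0.218994)
  [+2]  conj(Y_{8,2})(Ω₁) = (0.276182, -0.082481) ; Y_{8,2}(Ω₂) = (-0.003754, 0.001174) ; Δ = (-0.000940, 0.000634)
  [+3]  conj(Y_{8,3})(Ω₁) = (-0.069411, 0.032282) ; Y_{8,3}(Ω₂) = (0.156116, 0.319290) ; Δ = (-0.021144, -0.017123)
  [+4]  conj(Y_{8,4})(Ω₁) = (0.011886, -0.007795) ; Y_{8,4}(Ω₂) = (-0.148327, 0.102866) ; Δ = (-0.000961, 0.002379)
  [+5]  conj(Y_{8,5})(Ω₁) = (-0.001455, 0.001290) ; Y_{8,5}(Ω₂) = (0.174247, 0.184087) ; Δ = (-0.000491, -0.000043)
  [+6]  conj(Y_{8,6})(Ω₁) = (0.000128, -0.000151) ; Y_{8,6}(Ω₂) = (-0.277231, 0.356279) ; Δ = (0.000019, 0.000087)
  [+7]  conj(Y_{8,7})(Ω₁) = (-0.000008, 0.000012) ; Y_{8,7}(Ω₂) = (-0.291326, -0.162831) ; Δ = (0.000004, -0.000002)
  [+8]  conj(Y_{8,8})(Ω₁) = (0.000000, -0.000001) ; Y_{8,8}(Ω₂) = (0.045643, -0.121969) ; Δ = (-0.000000, -0.000000)
Accumulated sum (-0.154406, -0.000000); after 4π/(2l+1) scaling, (-0.114137, -0.000000) ⇒ P_8 = -0.114137

Legendre polynomial (addition theorem), -0.114137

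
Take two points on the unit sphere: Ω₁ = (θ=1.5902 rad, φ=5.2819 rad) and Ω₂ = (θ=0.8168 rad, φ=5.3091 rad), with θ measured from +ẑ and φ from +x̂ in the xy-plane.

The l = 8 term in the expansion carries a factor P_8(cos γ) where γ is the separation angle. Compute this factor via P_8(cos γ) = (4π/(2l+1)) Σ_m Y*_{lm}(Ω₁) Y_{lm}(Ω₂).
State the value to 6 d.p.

0.285818

Addition theorem: P_8(cos γ) = (4π/17) Σ_m Y*_{lm}(Ω₁) Y_{lm}(Ω₂), m = −8…8:
  m=-8: (-0.08011 - 0.50838j) × (0.00252 + 0.04102j) = 0.02065 - 0.00457j  (running Σ = 0.02065 - 0.00457j)
  m=-7: (-0.02988 + 0.02652j) × (0.13277 + 0.07876j) = -0.00606 + 0.00117j  (running Σ = 0.01460 - 0.00340j)
  m=-6: (-0.35977 - 0.10169j) × (0.30829 - 0.14464j) = -0.12562 + 0.02069j  (running Σ = -0.11103 + 0.01729j)
  m=-5: (0.01368 + 0.04517j) × (0.07266 - 0.45591j) = 0.02159 - 0.00295j  (running Σ = -0.08944 + 0.01433j)
  m=-4: (-0.21749 + 0.25445j) × (-0.21502 - 0.20223j) = 0.09822 - 0.01073j  (running Σ = 0.00878 + 0.00360j)
  m=-3: (0.05017 + 0.00695j) × (0.14006 - 0.03122j) = 0.00724 - 0.00059j  (running Σ = 0.01603 + 0.00301j)
  m=-2: (0.13326 + 0.28920j) × (0.14038 - 0.35416j) = 0.12113 - 0.00660j  (running Σ = 0.13716 - 0.00358j)
  m=-1: (0.02811 - 0.04391j) × (-0.01782 - 0.02623j) = -0.00165 + 0.00004j  (running Σ = 0.13551 - 0.00354j)
  m=0: (0.31374 + 0.00000j) × (0.36862 + 0.00000j) = 0.11565 + 0.00000j  (running Σ = 0.25115 - 0.00354j)
  m=1: (-0.02811 - 0.04391j) × (0.01782 - 0.02623j) = -0.00165 - 0.00004j  (running Σ = 0.24950 - 0.00358j)
  m=2: (0.13326 - 0.28920j) × (0.14038 + 0.35416j) = 0.12113 + 0.00660j  (running Σ = 0.37063 + 0.00301j)
  m=3: (-0.05017 + 0.00695j) × (-0.14006 - 0.03122j) = 0.00724 + 0.00059j  (running Σ = 0.37788 + 0.00360j)
  m=4: (-0.21749 - 0.25445j) × (-0.21502 + 0.20223j) = 0.09822 + 0.01073j  (running Σ = 0.47610 + 0.01433j)
  m=5: (-0.01368 + 0.04517j) × (-0.07266 - 0.45591j) = 0.02159 + 0.00295j  (running Σ = 0.49768 + 0.01729j)
  m=6: (-0.35977 + 0.10169j) × (0.30829 + 0.14464j) = -0.12562 - 0.02069j  (running Σ = 0.37206 - 0.00340j)
  m=7: (0.02988 + 0.02652j) × (-0.13277 + 0.07876j) = -0.00606 - 0.00117j  (running Σ = 0.36601 - 0.00457j)
  m=8: (-0.08011 + 0.50838j) × (0.00252 - 0.04102j) = 0.02065 + 0.00457j  (running Σ = 0.38666 - 0.00000j)
Total Σ_m = 0.38666 - 0.00000j. Multiply by 0.739198: 0.28582 - 0.00000j. P_8(cos γ) = 0.285818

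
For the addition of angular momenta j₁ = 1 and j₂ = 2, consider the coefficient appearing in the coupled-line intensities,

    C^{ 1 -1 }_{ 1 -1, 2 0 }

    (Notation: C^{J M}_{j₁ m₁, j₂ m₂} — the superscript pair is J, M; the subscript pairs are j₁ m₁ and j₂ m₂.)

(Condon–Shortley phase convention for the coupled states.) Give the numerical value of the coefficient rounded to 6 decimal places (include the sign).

+0.316228

triangle: 2!·0!·2!/5! = 4/120
(j±m)!: 0!·2!·2!·2!·0!·2! = 16
prefactor² = (2J+1)·Δ·N² = 8/5
  k=2: +1/(2!·0!·0!·0!·0!·2!) = 1/4
Σ = 1/4  ⇒  CG² = 8/5·(1/4)² = 1/10
CG = +√(1/10) = +0.316228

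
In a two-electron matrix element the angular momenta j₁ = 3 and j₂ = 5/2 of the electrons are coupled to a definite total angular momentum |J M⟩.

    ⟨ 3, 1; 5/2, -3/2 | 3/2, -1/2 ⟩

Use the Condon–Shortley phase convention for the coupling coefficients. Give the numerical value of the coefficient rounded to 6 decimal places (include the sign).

√[4·4!2!1!/8! · 4!2!1!4!1!2!] = √(384/35)
  +(−1)^0/∏(0,4,2,1,0,0)! = 1/48  (running 1/48)
  +(−1)^1/∏(1,3,1,0,1,1)! = -1/6  (running -7/48)
⟨..|..⟩ = √(384/35)·(-7/48) = -0.483046

-0.483046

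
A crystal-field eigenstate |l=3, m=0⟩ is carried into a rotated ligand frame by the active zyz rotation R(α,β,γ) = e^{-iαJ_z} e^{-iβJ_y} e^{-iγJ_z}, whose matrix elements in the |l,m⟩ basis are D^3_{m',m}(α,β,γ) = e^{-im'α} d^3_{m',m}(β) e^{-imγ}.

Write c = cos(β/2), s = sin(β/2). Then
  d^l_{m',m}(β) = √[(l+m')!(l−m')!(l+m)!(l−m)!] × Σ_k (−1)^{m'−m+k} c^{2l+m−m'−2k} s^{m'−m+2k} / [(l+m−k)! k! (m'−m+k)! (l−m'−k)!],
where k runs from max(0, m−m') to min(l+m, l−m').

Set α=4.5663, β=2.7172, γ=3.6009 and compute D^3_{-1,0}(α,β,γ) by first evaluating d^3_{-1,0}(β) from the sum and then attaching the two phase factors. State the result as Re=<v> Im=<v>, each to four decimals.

Re=-0.0818 Im=-0.5561

Split into d^3_{-1,0}(β=2.7172) × two z-phases.
Half-angle: c=0.210607, s=0.977571. N=√(2·24·6·6)=41.569219
k: max(0,(0)−(-1))=1 … min(3+(0),3−(-1))=3
  k=1: (−1)^0·41.5692/(12)·0.2106^5·0.9776^1 = +0.001403
  k=2: (−1)^1·41.5692/(4)·0.2106^3·0.9776^3 = -0.090694
  k=3: (−1)^2·41.5692/(12)·0.2106^1·0.9776^5 = +0.651336
d^3_{-1,0}(2.7172) = +0.001403 -0.090694 +0.651336 = +0.562046
Attach z-rotation phases: D = e^{-i(-1)(4.5663)}·(+0.562046)·e^{-i(0)(3.6009)} = -0.081817-0.556059i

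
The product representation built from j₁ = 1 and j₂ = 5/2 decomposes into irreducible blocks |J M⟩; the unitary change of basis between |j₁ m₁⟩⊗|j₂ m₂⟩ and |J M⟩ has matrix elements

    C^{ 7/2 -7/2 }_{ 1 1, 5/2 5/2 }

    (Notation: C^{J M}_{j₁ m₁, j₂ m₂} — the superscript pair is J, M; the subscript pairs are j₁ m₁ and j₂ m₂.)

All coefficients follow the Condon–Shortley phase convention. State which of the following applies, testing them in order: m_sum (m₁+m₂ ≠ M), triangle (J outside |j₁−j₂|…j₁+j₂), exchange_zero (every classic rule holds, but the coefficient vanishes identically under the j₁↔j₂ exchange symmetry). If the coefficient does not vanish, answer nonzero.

m-sum: m₁+m₂ = 1+5/2 = 7/2, M = -7/2  ✗ ⇒ coefficient is 0

m_sum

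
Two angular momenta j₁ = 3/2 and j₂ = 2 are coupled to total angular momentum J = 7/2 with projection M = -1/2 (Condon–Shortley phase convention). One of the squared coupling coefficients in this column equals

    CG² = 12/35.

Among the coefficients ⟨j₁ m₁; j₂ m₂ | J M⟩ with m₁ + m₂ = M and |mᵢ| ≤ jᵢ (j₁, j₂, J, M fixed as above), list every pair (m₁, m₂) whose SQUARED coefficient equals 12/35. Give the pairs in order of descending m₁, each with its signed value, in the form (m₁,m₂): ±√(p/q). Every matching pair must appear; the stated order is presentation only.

(1/2,-1): +√(12/35)

Admissible pairs with m₁+m₂ = M = -1/2: (-3/2,1), (-1/2,0), (1/2,-1), (3/2,-2)
  (m₁,m₂)=(3/2,-2): CG² = 1/35, CG = +√(1/35)
  (m₁,m₂)=(1/2,-1): CG² = 12/35, CG = +√(12/35)   ← matches the target
  (m₁,m₂)=(-1/2,0): CG² = 18/35, CG = +√(18/35)
  (m₁,m₂)=(-3/2,1): CG² = 4/35, CG = +√(4/35)
Pairs with CG² = 12/35: (1/2,-1): +√(12/35)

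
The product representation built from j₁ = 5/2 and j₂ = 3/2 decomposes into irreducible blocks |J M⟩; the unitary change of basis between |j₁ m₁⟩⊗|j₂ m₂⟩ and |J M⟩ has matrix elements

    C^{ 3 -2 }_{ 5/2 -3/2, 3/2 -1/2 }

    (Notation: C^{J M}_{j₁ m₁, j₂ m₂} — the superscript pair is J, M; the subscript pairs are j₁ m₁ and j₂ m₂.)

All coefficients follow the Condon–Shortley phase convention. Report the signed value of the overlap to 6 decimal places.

−√(1/12) ≈ -0.288675

triangle: 1!*4!*2!/8! = 48/40320
(j±m)!: 1!*4!*1!*2!*1!*5! = 5760
prefactor² = (2J+1)*Δ*N² = 48
  k=0: +1/(0!*1!*4!*1!*0!*1!) = 1/24
  k=1: −1/(1!*0!*3!*0!*1!*2!) = -1/12
Σ = -1/24  ⇒  CG² = 48*(-1/24)² = 1/12
CG = −√(1/12) = -0.288675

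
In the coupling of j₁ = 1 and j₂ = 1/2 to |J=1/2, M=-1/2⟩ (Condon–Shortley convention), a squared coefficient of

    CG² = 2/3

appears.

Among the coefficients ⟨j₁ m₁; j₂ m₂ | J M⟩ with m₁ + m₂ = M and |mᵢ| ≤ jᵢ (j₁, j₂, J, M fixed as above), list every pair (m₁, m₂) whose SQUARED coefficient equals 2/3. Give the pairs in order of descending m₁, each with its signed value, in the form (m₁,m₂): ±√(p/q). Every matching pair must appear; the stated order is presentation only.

(-1,1/2): −√(2/3)

Admissible pairs with m₁+m₂ = M = -1/2: (-1,1/2), (0,-1/2)
  (m₁,m₂)=(0,-1/2): CG² = 1/3, CG = +√(1/3)
  (m₁,m₂)=(-1,1/2): CG² = 2/3, CG = −√(2/3)   ← matches the target
Pairs with CG² = 2/3: (-1,1/2): −√(2/3)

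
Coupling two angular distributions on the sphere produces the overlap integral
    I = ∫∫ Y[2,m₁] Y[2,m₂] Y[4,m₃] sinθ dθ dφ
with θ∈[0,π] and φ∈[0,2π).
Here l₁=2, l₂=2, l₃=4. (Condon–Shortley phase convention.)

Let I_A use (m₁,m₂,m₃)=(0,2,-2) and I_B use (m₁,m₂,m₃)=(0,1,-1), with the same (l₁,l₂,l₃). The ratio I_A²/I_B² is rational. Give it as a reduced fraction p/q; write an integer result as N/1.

Same 2,2,4: normalisation and zero-m 3j drop out of the ratio.
A: Δ: 0! 4! 4! / 9! → 1/630; sum: t=0:+1/96 = 1/96; 3j²(2 2 4; 0 2 -2) = Δ·Π!·Σ² = 1/42  (sign +1)
B: Δ: 0! 4! 4! / 9! → 1/630; sum: t=0:+1/24 = 1/24; 3j²(2 2 4; 0 1 -1) = Δ·Π!·Σ² = 1/21  (sign -1)
I_A²/I_B² = (1/42)/(1/21) = 1/2

1/2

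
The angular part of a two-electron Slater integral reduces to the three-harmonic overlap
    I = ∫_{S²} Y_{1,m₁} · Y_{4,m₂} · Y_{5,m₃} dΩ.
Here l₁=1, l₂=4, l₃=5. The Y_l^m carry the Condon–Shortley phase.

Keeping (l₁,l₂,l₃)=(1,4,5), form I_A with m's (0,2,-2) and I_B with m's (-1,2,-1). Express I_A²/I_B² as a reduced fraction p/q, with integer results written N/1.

l's match ⇒ only the (l;m) 3-j factors differ between A and B.
A: triangle coeff Δ(1,4,5) = 1/495; Σ_t [0,0]: t=0:+1/1440 = 1/1440; (3j)²=7/165 [(1 4 5; 0 2 -2)], sign=-1
B: triangle coeff Δ(1,4,5) = 1/495; Σ_t [0,0]: t=0:+1/2880 = 1/2880; (3j)²=2/165 [(1 4 5; -1 2 -1)], sign=+1
I_A²/I_B² = (7/165)/(2/165) = 7/2

7/2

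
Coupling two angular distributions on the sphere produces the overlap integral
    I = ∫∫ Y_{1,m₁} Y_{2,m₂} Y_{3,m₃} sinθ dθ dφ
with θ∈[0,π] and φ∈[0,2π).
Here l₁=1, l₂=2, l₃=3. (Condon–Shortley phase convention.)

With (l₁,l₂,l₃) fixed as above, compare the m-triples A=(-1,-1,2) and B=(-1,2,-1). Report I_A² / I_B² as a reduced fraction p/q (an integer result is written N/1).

Same 1,2,3: normalisation and zero-m 3j drop out of the ratio.
A: Δ: 0! 2! 4! / 7! → 1/105; sum: t=0:+1/12 = 1/12; 3j²(1 2 3; -1 -1 2) = Δ·Π!·Σ² = 2/21  (sign -1)
B: Δ: 0! 2! 4! / 7! → 1/105; sum: t=0:+1/48 = 1/48; 3j²(1 2 3; -1 2 -1) = Δ·Π!·Σ² = 1/105  (sign +1)
I_A²/I_B² = (2/21)/(1/105) = 10/1

10/1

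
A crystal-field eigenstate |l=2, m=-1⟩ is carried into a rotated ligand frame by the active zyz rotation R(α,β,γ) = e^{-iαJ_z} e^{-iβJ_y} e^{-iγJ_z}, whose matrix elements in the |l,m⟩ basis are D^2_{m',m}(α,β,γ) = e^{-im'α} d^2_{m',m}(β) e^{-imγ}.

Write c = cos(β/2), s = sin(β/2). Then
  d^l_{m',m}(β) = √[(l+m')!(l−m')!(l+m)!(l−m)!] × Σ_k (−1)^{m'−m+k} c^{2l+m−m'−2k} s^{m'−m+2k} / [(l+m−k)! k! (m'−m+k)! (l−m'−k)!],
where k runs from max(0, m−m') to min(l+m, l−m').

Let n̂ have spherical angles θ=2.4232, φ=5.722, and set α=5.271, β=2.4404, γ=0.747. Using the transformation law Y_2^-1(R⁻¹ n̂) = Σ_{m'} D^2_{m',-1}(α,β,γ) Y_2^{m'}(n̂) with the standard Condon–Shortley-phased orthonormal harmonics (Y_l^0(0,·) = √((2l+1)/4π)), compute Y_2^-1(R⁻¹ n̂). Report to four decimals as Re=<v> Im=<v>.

Re=0.1621 Im=-0.1391

Need the full column D^2_{m',-1} for m'=−2..2 at α=5.2710, β=2.4404, γ=0.7470.
cos(β/2)=0.343458, sin(β/2)=0.939168
d^2_{-2,-1}: single k=1 term ⇒ +0.076102;  D = +0.022011-0.072849i
d^2_{-1,-1}: k∈[0..1] ⇒ +0.013915 -0.312144 = -0.298229;  D = -0.287804+0.078162i
d^2_{0,-1}: k∈[0..1] ⇒ -0.093205 +0.696914 = +0.603709;  D = +0.442960+0.410184i
d^2_{1,-1}: k∈[0..1] ⇒ +0.312144 -0.777989 = -0.465845;  D = +0.087242-0.457603i
d^2_{2,-1}: single k=0 term ⇒ -0.569028;  D = +0.530474-0.205887i
Y_2^{m'}(θ=2.4232,φ=5.722) and Σ D·Y over m':
  (+0.0220-0.0728i)·(+0.0725+0.1508i)  (-0.2878+0.0782i)·(-0.3241-0.2037i)  (+0.4430+0.4102i)·(+0.2209+0.0000i)  (+0.0872-0.4576i)·(+0.3241-0.2037i)  (+0.5305-0.2059i)·(+0.0725-0.1508i)
Y_2^-1(R⁻¹ n̂) = +0.162121-0.139059i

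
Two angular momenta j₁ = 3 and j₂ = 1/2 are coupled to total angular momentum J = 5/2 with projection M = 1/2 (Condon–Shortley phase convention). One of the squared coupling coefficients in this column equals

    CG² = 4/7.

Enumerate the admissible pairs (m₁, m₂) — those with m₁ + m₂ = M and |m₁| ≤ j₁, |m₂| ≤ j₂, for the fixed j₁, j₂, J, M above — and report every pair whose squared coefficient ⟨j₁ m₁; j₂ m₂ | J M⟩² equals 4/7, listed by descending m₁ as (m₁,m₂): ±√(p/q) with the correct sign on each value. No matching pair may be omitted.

Admissible pairs with m₁+m₂ = M = 1/2: (0,1/2), (1,-1/2)
  (m₁,m₂)=(1,-1/2): CG² = 4/7, CG = +√(4/7)   ← matches the target
  (m₁,m₂)=(0,1/2): CG² = 3/7, CG = −√(3/7)
Pairs with CG² = 4/7: (1,-1/2): +√(4/7)

(1,-1/2): +√(4/7)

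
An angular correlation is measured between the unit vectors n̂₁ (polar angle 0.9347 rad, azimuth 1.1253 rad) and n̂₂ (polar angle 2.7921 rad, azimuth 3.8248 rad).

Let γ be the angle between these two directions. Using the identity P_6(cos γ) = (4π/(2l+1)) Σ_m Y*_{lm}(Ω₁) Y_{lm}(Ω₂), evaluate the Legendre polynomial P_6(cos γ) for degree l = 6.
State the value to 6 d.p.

Expand P_6 via completeness: Σ_{m} conj(Y_{6,m}) at Ω₁ times Y_{6,m} at Ω₂ —
  [-6]  conj(Y_{6,-6})(Ω₁) = 0.11678 + 0.05912j ; Y_{6,-6}(Ω₂) = -0.00045 + 0.00064j ; Δ = -0.00009 + 0.00005j
  [-5]  conj(Y_{6,-5})(Ω₁) = 0.26521 - 0.20443j ; Y_{6,-5}(Ω₂) = -0.00712 + 0.00201j ; Δ = -0.00148 + 0.00199j
  [-4]  conj(Y_{6,-4})(Ω₁) = -0.09025 - 0.42099j ; Y_{6,-4}(Ω₂) = -0.03920 - 0.01698j ; Δ = -0.00361 + 0.01804j
  [-3]  conj(Y_{6,-3})(Ω₁) = -0.17280 - 0.04125j ; Y_{6,-3}(Ω₂) = -0.07597 - 0.14634j ; Δ = 0.00709 + 0.02842j
  [-2]  conj(Y_{6,-2})(Ω₁) = 0.16460 - 0.20363j ; Y_{6,-2}(Ω₂) = 0.08391 - 0.40481j ; Δ = -0.06862 - 0.08372j
  [-1]  conj(Y_{6,-1})(Ω₁) = -0.12532 - 0.26245j ; Y_{6,-1}(Ω₂) = 0.43508 - 0.35415j ; Δ = -0.14747 - 0.06980j
  [+0]  conj(Y_{6,0})(Ω₁) = 0.18925 + 0.00000j ; Y_{6,0}(Ω₂) = 0.07158 + 0.00000j ; Δ = 0.01355 + 0.00000j
  [+1]  conj(Y_{6,1})(Ω₁) = 0.12532 - 0.26245j ; Y_{6,1}(Ω₂) = -0.43508 - 0.35415j ; Δ = -0.14747 + 0.06980j
  [+2]  conj(Y_{6,2})(Ω₁) = 0.16460 + 0.20363j ; Y_{6,2}(Ω₂) = 0.08391 + 0.40481j ; Δ = -0.06862 + 0.08372j
  [+3]  conj(Y_{6,3})(Ω₁) = 0.17280 - 0.04125j ; Y_{6,3}(Ω₂) = 0.07597 - 0.14634j ; Δ = 0.00709 - 0.02842j
  [+4]  conj(Y_{6,4})(Ω₁) = -0.09025 + 0.42099j ; Y_{6,4}(Ω₂) = -0.03920 + 0.01698j ; Δ = -0.00361 - 0.01804j
  [+5]  conj(Y_{6,5})(Ω₁) = -0.26521 - 0.20443j ; Y_{6,5}(Ω₂) = 0.00712 + 0.00201j ; Δ = -0.00148 - 0.00199j
  [+6]  conj(Y_{6,6})(Ω₁) = 0.11678 - 0.05912j ; Y_{6,6}(Ω₂) = -0.00045 - 0.00064j ; Δ = -0.00009 - 0.00005j
Total Σ_m = -0.41481 + 0.00000j. Multiply by 0.966644: -0.40098 + 0.00000j. P_6(cos γ) = -0.400978

-0.400978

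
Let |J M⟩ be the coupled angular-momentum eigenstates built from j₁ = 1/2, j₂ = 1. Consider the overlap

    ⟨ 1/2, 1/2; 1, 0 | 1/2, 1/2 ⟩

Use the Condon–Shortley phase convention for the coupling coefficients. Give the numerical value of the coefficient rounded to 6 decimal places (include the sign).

+√(1/3) ≈ +0.577350

j₁+j₂−J=1  J+j₁−j₂=0  J−j₁+j₂=1  j₁+j₂+J+1=3
(j₁±m₁, j₂±m₂, J±M) = (1,0,1,1,1,0)
P² = 1/3
sum k=0..0:
  [0] +1/1 = 1
S = 1
C² = P²·S² = 1/3 ; C = +0.577350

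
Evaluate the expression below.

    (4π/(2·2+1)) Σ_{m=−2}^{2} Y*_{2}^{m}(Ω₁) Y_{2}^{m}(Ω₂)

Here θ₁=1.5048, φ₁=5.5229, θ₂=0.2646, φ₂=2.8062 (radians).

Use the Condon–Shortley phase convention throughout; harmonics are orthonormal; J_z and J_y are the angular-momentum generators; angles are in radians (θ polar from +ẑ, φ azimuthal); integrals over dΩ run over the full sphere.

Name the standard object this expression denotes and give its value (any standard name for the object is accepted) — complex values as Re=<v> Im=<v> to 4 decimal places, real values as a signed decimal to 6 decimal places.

Legendre polynomial (addition theorem), -0.454535

This sum is the spherical-harmonic addition theorem: it equals the Legendre polynomial P_l(cos γ) of the angle γ between the two directions.
Expand P_2 via completeness: Σ_{m} conj(Y_{2,m}) at Ω₁ times Y_{2,m} at Ω₂ —
  term(m=-2) = 0.00671 - 0.00763j   from Y*(Ω₁)=0.01931 - 0.38411j, Y(Ω₂)=0.02069 + 0.01642j
  term(m=-1) = -0.00903 + 0.00409j   from Y*(Ω₁)=0.03684 - 0.03503j, Y(Ω₂)=-0.18414 - 0.06418j
  term(m=+0) = -0.17620 + 0.00000j   from Y*(Ω₁)=-0.31128 + 0.00000j, Y(Ω₂)=0.56607 + 0.00000j
  term(m=+1) = -0.00903 - 0.00409j   from Y*(Ω₁)=-0.03684 - 0.03503j, Y(Ω₂)=0.18414 - 0.06418j
  term(m=+2) = 0.00671 + 0.00763j   from Y*(Ω₁)=0.01931 + 0.38411j, Y(Ω₂)=0.02069 - 0.01642j
Σ over m = -0.18085 + 0.00000j; ×(4π/5) → -0.45454 + 0.00000j. Real part: -0.454535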